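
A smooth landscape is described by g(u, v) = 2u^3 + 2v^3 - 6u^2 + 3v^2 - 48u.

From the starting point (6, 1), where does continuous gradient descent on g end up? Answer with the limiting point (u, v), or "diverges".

g is separable, so gradient descent decouples: u follows -∂g/∂u, v follows -∂g/∂v.
∂g/∂u = 6(u - 4)(u + 2); at u=6 this is 96, so u decreases.
∂g/∂v = 6v(v + 1); at v=1 this is 12, so v decreases.
u converges to its nearest critical value 4 (a local min of the u-part); v converges to 0. The iterate converges to (4, 0).

(4, 0)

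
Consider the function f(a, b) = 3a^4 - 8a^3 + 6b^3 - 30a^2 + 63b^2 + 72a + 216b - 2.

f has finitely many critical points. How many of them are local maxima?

f separates as a function of a plus a function of b, so ∇f=0 decouples.
∂f/∂a = 12(a - 3)(a - 1)(a + 2) = 0 at a ∈ {-2, 1, 3}; ∂f/∂b = 18(b + 3)(b + 4) = 0 at b ∈ {-4, -3}.
The Hessian is diagonal: diag(f_aa, f_bb). Second derivatives: f_aa(-2)=180, f_aa(1)=-72, f_aa(3)=120; f_bb(-4)=-18, f_bb(-3)=18.
Local maxima occur where both diagonal entries negative: (1, -4). Count: 1.

1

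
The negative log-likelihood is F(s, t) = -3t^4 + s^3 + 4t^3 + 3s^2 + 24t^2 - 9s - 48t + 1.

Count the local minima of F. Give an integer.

1

F separates as a function of s plus a function of t, so ∇F=0 decouples.
∂F/∂s = 3(s - 1)(s + 3) = 0 at s ∈ {-3, 1}; ∂F/∂t = -12(t - 2)(t - 1)(t + 2) = 0 at t ∈ {-2, 1, 2}.
The Hessian is diagonal: diag(F_ss, F_tt). Second derivatives: F_ss(-3)=-12, F_ss(1)=12; F_tt(-2)=-144, F_tt(1)=36, F_tt(2)=-48.
Local minima occur where both diagonal entries positive: (1, 1). Count: 1.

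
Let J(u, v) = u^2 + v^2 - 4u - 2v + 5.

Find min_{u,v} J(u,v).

0

J(u,v) separates as P(u) + Q(v) + 5, so its minimum is min P + min Q + 5.
P'(u) = 2u - 4 vanishes at u ∈ {2}; Q'(v) = 2v - 2 vanishes at v ∈ {1}.
Local minima of P (where P''>0): P(2)=-4. Local minima of Q: Q(1)=-1.
So the global minimum of J is P(2) + Q(1) + 5 = -4 − 1 + 5 = 0, attained at (2, 1).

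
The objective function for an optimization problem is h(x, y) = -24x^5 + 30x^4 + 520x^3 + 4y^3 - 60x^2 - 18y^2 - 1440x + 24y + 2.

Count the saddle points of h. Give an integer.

4

h separates as a function of x plus a function of y, so ∇h=0 decouples.
∂h/∂x = -120(x - 4)(x - 1)(x + 1)(x + 3) = 0 at x ∈ {-3, -1, 1, 4}; ∂h/∂y = 12(y - 2)(y - 1) = 0 at y ∈ {1, 2}.
The Hessian is diagonal: diag(h_xx, h_yy). Second derivatives: h_xx(-3)=6720, h_xx(-1)=-2400, h_xx(1)=2880, h_xx(4)=-12600; h_yy(1)=-12, h_yy(2)=12.
Saddle points occur where the two diagonal entries have opposite signs: (-3, 1), (-1, 2), (1, 1), (4, 2). Count: 4.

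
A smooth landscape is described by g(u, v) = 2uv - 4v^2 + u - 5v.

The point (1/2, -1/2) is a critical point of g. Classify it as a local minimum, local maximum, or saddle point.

saddle point

The Hessian of g is constant: H = [[0, 2], [2, -8]].
det(H) = 0·(-8) − 2² = -4.
Since det(H) < 0, H is indefinite and the critical point is a saddle point.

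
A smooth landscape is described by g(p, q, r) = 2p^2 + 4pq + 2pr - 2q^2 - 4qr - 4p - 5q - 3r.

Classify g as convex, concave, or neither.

g is quadratic, so its Hessian is the constant matrix H = [[4, 4, 2], [4, -4, -4], [2, -4, 0]].
Leading principal minors: 4, -32, -112.
Neither pattern holds ⇒ H is indefinite ⇒ neither convex nor concave.

neither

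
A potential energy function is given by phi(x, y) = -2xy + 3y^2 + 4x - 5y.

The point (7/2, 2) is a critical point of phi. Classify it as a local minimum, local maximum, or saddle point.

The Hessian of phi is constant: H = [[0, -2], [-2, 6]].
det(H) = 0·6 − (-2)² = -4.
Since det(H) < 0, H is indefinite and the critical point is a saddle point.

saddle point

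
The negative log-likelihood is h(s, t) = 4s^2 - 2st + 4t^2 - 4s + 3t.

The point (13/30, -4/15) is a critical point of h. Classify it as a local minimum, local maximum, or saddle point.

The Hessian of h is constant: H = [[8, -2], [-2, 8]].
det(H) = 8·8 − (-2)² = 60.
det(H) > 0 and tr(H) = 16 > 0, so H is positive definite and the point is a local minimum.

local minimum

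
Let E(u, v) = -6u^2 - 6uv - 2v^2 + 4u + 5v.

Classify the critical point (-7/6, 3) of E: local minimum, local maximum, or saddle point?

local maximum

The Hessian of E is constant: H = [[-12, -6], [-6, -4]].
det(H) = (-12)·(-4) − (-6)² = 12.
det(H) > 0 and tr(H) = -16 < 0, so H is negative definite and the point is a local maximum.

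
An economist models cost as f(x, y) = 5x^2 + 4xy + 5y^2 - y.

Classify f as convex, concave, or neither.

convex

f is quadratic, so its Hessian is the constant matrix H = [[10, 4], [4, 10]].
det(H) = 84, tr(H) = 20.
det(H) > 0 and tr(H) > 0, so H is positive definite everywhere: convex.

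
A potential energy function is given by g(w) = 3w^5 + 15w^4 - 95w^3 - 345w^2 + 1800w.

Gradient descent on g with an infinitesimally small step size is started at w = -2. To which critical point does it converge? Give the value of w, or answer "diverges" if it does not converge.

g'(w) = 15(w - 3)(w - 2)(w + 4)(w + 5), so g'(-2) = 1800.
Gradient descent moves in the -g' direction, i.e. w is decreasing.
The nearest critical point in that direction is w = -4, where g'' = 630 > 0 (a local minimum). The iterate converges there.

-4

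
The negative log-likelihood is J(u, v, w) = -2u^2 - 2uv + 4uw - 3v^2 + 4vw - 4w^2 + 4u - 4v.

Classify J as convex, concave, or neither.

J is quadratic, so its Hessian is the constant matrix H = [[-4, -2, 4], [-2, -6, 4], [4, 4, -8]].
Leading principal minors: -4, 20, -64.
Signs alternate −, +, − ⇒ H ≺ 0 ⇒ concave.

concave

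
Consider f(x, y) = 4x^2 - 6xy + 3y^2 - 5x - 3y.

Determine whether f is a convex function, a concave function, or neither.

f is quadratic, so its Hessian is the constant matrix H = [[8, -6], [-6, 6]].
det(H) = 12, tr(H) = 14.
det(H) > 0 and tr(H) > 0, so H is positive definite everywhere: convex.

convex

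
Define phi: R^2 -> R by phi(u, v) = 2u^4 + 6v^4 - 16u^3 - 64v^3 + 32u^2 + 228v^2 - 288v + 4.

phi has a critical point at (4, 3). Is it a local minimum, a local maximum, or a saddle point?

The mixed partial ∂²phi/∂u∂v is 0, so the Hessian at any point is diag(phi_uu, phi_vv) = diag(8(3u^2 - 12u + 8), 24(3v^2 - 16v + 19)).
At (4, 3): H = diag(64, -48).
The eigenvalues have opposite signs, so H is indefinite: a saddle point.

saddle point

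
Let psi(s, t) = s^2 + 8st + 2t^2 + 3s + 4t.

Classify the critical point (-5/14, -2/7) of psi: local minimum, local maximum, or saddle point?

The Hessian of psi is constant: H = [[2, 8], [8, 4]].
det(H) = 2·4 − 8² = -56.
Since det(H) < 0, H is indefinite and the critical point is a saddle point.

saddle point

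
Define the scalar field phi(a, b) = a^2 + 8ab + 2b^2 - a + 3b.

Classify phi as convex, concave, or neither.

neither

phi is quadratic, so its Hessian is the constant matrix H = [[2, 8], [8, 4]].
det(H) = -56, tr(H) = 6.
det(H) < 0, so H is indefinite: neither convex nor concave.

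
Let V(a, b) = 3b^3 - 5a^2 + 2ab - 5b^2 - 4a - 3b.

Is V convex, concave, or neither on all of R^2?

The term 3b^3 is cubic, so the Hessian is not constant.
∂²V/∂b² = 18b - 10, which takes both signs as b varies (negative for sufficiently negative b). A diagonal entry of the Hessian changing sign means the Hessian is neither positive- nor negative-semidefinite on all of R^2.

neither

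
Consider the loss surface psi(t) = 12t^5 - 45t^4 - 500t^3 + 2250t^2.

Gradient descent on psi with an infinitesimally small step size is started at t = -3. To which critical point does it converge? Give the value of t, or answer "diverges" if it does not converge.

psi'(t) = 60t(t - 5)(t - 3)(t + 5), so psi'(-3) = -17280.
Gradient descent moves in the -psi' direction, i.e. t is increasing.
The nearest critical point in that direction is t = 0, where psi'' = 4500 > 0 (a local minimum). The iterate converges there.

0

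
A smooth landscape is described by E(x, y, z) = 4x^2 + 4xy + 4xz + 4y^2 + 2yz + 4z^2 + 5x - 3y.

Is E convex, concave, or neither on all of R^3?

convex

E is quadratic, so its Hessian is the constant matrix H = [[8, 4, 4], [4, 8, 2], [4, 2, 8]].
Leading principal minors: 8, 48, 288.
All positive ⇒ H ≻ 0 ⇒ convex.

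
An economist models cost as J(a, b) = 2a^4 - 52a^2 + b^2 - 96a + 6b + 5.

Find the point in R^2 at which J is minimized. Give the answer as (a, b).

(4, -3)

J(a,b) separates as P(a) + Q(b) + 5, so its minimum is min P + min Q + 5.
P'(a) = 8(a - 4)(a + 1)(a + 3) vanishes at a ∈ {-3, -1, 4}; Q'(b) = 2b + 6 vanishes at b ∈ {-3}.
Local minima of P (where P''>0): P(-3)=-18, P(4)=-704. Local minima of Q: Q(-3)=-9.
So the global minimum of J is P(4) + Q(-3) + 5 = -704 − 9 + 5 = -708, attained at (4, -3).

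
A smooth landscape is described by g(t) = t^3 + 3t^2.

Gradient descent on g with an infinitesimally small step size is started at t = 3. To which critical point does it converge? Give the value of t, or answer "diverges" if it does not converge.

0

g'(t) = 3t(t + 2), so g'(3) = 45.
Gradient descent moves in the -g' direction, i.e. t is decreasing.
The nearest critical point in that direction is t = 0, where g'' = 6 > 0 (a local minimum). The iterate converges there.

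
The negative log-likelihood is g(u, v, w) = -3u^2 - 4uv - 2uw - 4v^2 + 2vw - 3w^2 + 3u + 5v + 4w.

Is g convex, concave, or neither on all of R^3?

concave

g is quadratic, so its Hessian is the constant matrix H = [[-6, -4, -2], [-4, -8, 2], [-2, 2, -6]].
Leading principal minors: -6, 32, -104.
Signs alternate −, +, − ⇒ H ≺ 0 ⇒ concave.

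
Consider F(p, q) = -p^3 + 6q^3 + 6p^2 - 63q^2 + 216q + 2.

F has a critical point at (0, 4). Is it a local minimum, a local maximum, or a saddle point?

local minimum

The mixed partial ∂²F/∂p∂q is 0, so the Hessian at any point is diag(F_pp, F_qq) = diag(6(-p + 2), 18(2q - 7)).
At (0, 4): H = diag(12, 18).
Both eigenvalues are positive, so H is positive definite: a local minimum.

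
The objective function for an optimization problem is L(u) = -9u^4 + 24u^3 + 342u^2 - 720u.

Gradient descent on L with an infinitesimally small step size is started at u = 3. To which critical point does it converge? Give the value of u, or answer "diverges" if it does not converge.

1

L'(u) = -36(u - 5)(u - 1)(u + 4), so L'(3) = 1008.
Gradient descent moves in the -L' direction, i.e. u is decreasing.
The nearest critical point in that direction is u = 1, where L'' = 720 > 0 (a local minimum). The iterate converges there.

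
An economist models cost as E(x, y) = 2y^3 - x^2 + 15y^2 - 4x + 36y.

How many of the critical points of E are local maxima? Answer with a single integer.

1

E separates as a function of x plus a function of y, so ∇E=0 decouples.
∂E/∂x = -2(x + 2) = 0 at x ∈ {-2}; ∂E/∂y = 6(y + 2)(y + 3) = 0 at y ∈ {-3, -2}.
The Hessian is diagonal: diag(E_xx, E_yy). Second derivatives: E_xx(-2)=-2; E_yy(-3)=-6, E_yy(-2)=6.
Local maxima occur where both diagonal entries negative: (-2, -3). Count: 1.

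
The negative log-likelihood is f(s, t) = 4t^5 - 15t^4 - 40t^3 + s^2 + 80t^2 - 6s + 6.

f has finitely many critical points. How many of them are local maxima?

0

f separates as a function of s plus a function of t, so ∇f=0 decouples.
∂f/∂s = 2(s - 3) = 0 at s ∈ {3}; ∂f/∂t = 20t(t - 4)(t - 1)(t + 2) = 0 at t ∈ {-2, 0, 1, 4}.
The Hessian is diagonal: diag(f_ss, f_tt). Second derivatives: f_ss(3)=2; f_tt(-2)=-720, f_tt(0)=160, f_tt(1)=-180, f_tt(4)=1440.
Local maxima occur where both diagonal entries negative: none. Count: 0.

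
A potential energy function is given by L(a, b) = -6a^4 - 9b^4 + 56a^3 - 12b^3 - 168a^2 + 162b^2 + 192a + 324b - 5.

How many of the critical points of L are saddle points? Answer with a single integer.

L separates as a function of a plus a function of b, so ∇L=0 decouples.
∂L/∂a = -24(a - 4)(a - 2)(a - 1) = 0 at a ∈ {1, 2, 4}; ∂L/∂b = -36(b - 3)(b + 1)(b + 3) = 0 at b ∈ {-3, -1, 3}.
The Hessian is diagonal: diag(L_aa, L_bb). Second derivatives: L_aa(1)=-72, L_aa(2)=48, L_aa(4)=-144; L_bb(-3)=-432, L_bb(-1)=288, L_bb(3)=-864.
Saddle points occur where the two diagonal entries have opposite signs: (1, -1), (2, -3), (2, 3), (4, -1). Count: 4.

4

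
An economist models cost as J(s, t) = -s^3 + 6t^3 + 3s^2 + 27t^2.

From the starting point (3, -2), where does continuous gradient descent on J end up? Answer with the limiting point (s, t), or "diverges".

diverges

J is separable, so gradient descent decouples: s follows -∂J/∂s, t follows -∂J/∂t.
∂J/∂s = -3s(s - 2); at s=3 this is -9, so s increases.
∂J/∂t = 18t(t + 3); at t=-2 this is -36, so t increases.
The s-coordinate has no critical point in that direction and runs off to infinity.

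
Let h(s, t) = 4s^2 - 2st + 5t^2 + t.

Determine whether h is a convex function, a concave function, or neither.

convex

h is quadratic, so its Hessian is the constant matrix H = [[8, -2], [-2, 10]].
det(H) = 76, tr(H) = 18.
det(H) > 0 and tr(H) > 0, so H is positive definite everywhere: convex.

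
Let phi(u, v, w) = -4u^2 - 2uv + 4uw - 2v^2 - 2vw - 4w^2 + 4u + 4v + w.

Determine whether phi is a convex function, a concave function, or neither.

concave

phi is quadratic, so its Hessian is the constant matrix H = [[-8, -2, 4], [-2, -4, -2], [4, -2, -8]].
Leading principal minors: -8, 28, -96.
Signs alternate −, +, − ⇒ H ≺ 0 ⇒ concave.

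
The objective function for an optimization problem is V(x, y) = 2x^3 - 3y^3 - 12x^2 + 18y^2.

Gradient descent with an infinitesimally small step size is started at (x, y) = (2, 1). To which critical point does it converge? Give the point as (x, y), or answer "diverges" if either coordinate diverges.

(4, 0)

V is separable, so gradient descent decouples: x follows -∂V/∂x, y follows -∂V/∂y.
∂V/∂x = 6x(x - 4); at x=2 this is -24, so x increases.
∂V/∂y = -9y(y - 4); at y=1 this is 27, so y decreases.
x converges to its nearest critical value 4 (a local min of the x-part); y converges to 0. The iterate converges to (4, 0).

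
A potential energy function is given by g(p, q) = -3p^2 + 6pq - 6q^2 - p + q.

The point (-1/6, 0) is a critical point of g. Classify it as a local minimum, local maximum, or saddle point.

local maximum

The Hessian of g is constant: H = [[-6, 6], [6, -12]].
det(H) = (-6)·(-12) − 6² = 36.
det(H) > 0 and tr(H) = -18 < 0, so H is negative definite and the point is a local maximum.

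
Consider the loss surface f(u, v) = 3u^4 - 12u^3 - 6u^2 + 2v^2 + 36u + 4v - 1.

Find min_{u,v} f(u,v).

-30

f(u,v) separates as P(u) + Q(v) − 1, so its minimum is min P + min Q − 1.
P'(u) = 12(u - 3)(u - 1)(u + 1) vanishes at u ∈ {-1, 1, 3}; Q'(v) = 4v + 4 vanishes at v ∈ {-1}.
Local minima of P (where P''>0): P(-1)=-27, P(3)=-27. Local minima of Q: Q(-1)=-2.
So the global minimum of f is P(-1) + Q(-1) − 1 = -27 − 2 − 1 = -30, attained at (-1, -1).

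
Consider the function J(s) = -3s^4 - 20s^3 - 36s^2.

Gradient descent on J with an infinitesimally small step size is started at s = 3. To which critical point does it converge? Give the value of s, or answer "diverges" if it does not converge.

J'(s) = -12s(s + 2)(s + 3), so J'(3) = -1080.
Gradient descent moves in the -J' direction, i.e. s is increasing.
There is no critical point above s=3, and J' keeps the same sign, so the iterate runs off to +∞.

diverges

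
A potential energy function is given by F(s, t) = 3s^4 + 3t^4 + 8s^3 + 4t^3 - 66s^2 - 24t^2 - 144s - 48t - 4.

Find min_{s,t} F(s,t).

F(s,t) separates as P(s) + Q(t) − 4, so its minimum is min P + min Q − 4.
P'(s) = 12(s - 3)(s + 1)(s + 4) vanishes at s ∈ {-4, -1, 3}; Q'(t) = 12(t - 2)(t + 1)(t + 2) vanishes at t ∈ {-2, -1, 2}.
Local minima of P (where P''>0): P(-4)=-224, P(3)=-567. Local minima of Q: Q(-2)=16, Q(2)=-112.
So the global minimum of F is P(3) + Q(2) − 4 = -567 − 112 − 4 = -683, attained at (3, 2).

-683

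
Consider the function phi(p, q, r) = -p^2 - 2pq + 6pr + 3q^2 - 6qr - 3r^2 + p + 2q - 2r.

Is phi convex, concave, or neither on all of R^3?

neither

phi is quadratic, so its Hessian is the constant matrix H = [[-2, -2, 6], [-2, 6, -6], [6, -6, -6]].
Leading principal minors: -2, -16, 96.
Neither pattern holds ⇒ H is indefinite ⇒ neither convex nor concave.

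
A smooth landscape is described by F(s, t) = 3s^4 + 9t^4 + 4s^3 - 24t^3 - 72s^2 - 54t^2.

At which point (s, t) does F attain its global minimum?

F(s,t) separates as P(s) + Q(t), so its minimum is min P + min Q.
P'(s) = 12s(s - 3)(s + 4) vanishes at s ∈ {-4, 0, 3}; Q'(t) = 36t(t - 3)(t + 1) vanishes at t ∈ {-1, 0, 3}.
Local minima of P (where P''>0): P(-4)=-640, P(3)=-297. Local minima of Q: Q(-1)=-21, Q(3)=-405.
So the global minimum of F is P(-4) + Q(3) = -640 − 405 = -1045, attained at (-4, 3).

(-4, 3)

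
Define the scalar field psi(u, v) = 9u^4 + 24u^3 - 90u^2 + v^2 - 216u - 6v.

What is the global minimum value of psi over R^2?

-465

psi(u,v) separates as P(u) + Q(v), so its minimum is min P + min Q.
P'(u) = 36(u - 2)(u + 1)(u + 3) vanishes at u ∈ {-3, -1, 2}; Q'(v) = 2v - 6 vanishes at v ∈ {3}.
Local minima of P (where P''>0): P(-3)=-81, P(2)=-456. Local minima of Q: Q(3)=-9.
So the global minimum of psi is P(2) + Q(3) = -456 − 9 = -465, attained at (2, 3).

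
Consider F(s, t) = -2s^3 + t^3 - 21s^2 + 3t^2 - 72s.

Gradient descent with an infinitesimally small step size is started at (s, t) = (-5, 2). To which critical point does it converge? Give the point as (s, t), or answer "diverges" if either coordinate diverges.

F is separable, so gradient descent decouples: s follows -∂F/∂s, t follows -∂F/∂t.
∂F/∂s = -6(s + 3)(s + 4); at s=-5 this is -12, so s increases.
∂F/∂t = 3t(t + 2); at t=2 this is 24, so t decreases.
s converges to its nearest critical value -4 (a local min of the s-part); t converges to 0. The iterate converges to (-4, 0).

(-4, 0)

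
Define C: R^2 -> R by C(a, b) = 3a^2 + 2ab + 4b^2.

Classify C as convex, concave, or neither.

C is quadratic, so its Hessian is the constant matrix H = [[6, 2], [2, 8]].
det(H) = 44, tr(H) = 14.
det(H) > 0 and tr(H) > 0, so H is positive definite everywhere: convex.

convex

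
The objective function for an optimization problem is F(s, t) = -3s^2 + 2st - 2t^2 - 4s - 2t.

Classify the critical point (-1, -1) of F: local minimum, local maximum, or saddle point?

The Hessian of F is constant: H = [[-6, 2], [2, -4]].
det(H) = (-6)·(-4) − 2² = 20.
det(H) > 0 and tr(H) = -10 < 0, so H is negative definite and the point is a local maximum.

local maximum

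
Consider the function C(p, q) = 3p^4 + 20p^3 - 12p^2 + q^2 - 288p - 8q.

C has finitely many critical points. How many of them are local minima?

C separates as a function of p plus a function of q, so ∇C=0 decouples.
∂C/∂p = 12(p - 2)(p + 3)(p + 4) = 0 at p ∈ {-4, -3, 2}; ∂C/∂q = 2(q - 4) = 0 at q ∈ {4}.
The Hessian is diagonal: diag(C_pp, C_qq). Second derivatives: C_pp(-4)=72, C_pp(-3)=-60, C_pp(2)=360; C_qq(4)=2.
Local minima occur where both diagonal entries positive: (-4, 4), (2, 4). Count: 2.

2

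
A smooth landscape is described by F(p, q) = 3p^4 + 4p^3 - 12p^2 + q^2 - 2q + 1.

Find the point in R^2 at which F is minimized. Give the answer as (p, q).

(-2, 1)

F(p,q) separates as A(p) + B(q) + 1, so its minimum is min A + min B + 1.
A'(p) = 12p(p - 1)(p + 2) vanishes at p ∈ {-2, 0, 1}; B'(q) = 2q - 2 vanishes at q ∈ {1}.
Local minima of A (where A''>0): A(-2)=-32, A(1)=-5. Local minima of B: B(1)=-1.
So the global minimum of F is A(-2) + B(1) + 1 = -32 − 1 + 1 = -32, attained at (-2, 1).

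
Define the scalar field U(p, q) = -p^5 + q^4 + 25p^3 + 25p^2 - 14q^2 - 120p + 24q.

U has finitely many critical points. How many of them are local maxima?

2

U separates as a function of p plus a function of q, so ∇U=0 decouples.
∂U/∂p = -5(p - 4)(p - 1)(p + 2)(p + 3) = 0 at p ∈ {-3, -2, 1, 4}; ∂U/∂q = 4(q - 2)(q - 1)(q + 3) = 0 at q ∈ {-3, 1, 2}.
The Hessian is diagonal: diag(U_pp, U_qq). Second derivatives: U_pp(-3)=140, U_pp(-2)=-90, U_pp(1)=180, U_pp(4)=-630; U_qq(-3)=80, U_qq(1)=-16, U_qq(2)=20.
Local maxima occur where both diagonal entries negative: (-2, 1), (4, 1). Count: 2.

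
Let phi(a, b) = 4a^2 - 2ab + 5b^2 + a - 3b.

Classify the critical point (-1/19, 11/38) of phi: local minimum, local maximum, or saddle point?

The Hessian of phi is constant: H = [[8, -2], [-2, 10]].
det(H) = 8·10 − (-2)² = 76.
det(H) > 0 and tr(H) = 18 > 0, so H is positive definite and the point is a local minimum.

local minimum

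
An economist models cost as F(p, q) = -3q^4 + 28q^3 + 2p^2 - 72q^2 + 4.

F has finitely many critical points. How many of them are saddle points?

2

F separates as a function of p plus a function of q, so ∇F=0 decouples.
∂F/∂p = 4p = 0 at p ∈ {0}; ∂F/∂q = -12q(q - 4)(q - 3) = 0 at q ∈ {0, 3, 4}.
The Hessian is diagonal: diag(F_pp, F_qq). Second derivatives: F_pp(0)=4; F_qq(0)=-144, F_qq(3)=36, F_qq(4)=-48.
Saddle points occur where the two diagonal entries have opposite signs: (0, 0), (0, 4). Count: 2.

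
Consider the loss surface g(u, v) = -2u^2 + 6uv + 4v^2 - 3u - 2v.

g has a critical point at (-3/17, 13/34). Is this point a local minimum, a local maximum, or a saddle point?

saddle point

The Hessian of g is constant: H = [[-4, 6], [6, 8]].
det(H) = (-4)·8 − 6² = -68.
Since det(H) < 0, H is indefinite and the critical point is a saddle point.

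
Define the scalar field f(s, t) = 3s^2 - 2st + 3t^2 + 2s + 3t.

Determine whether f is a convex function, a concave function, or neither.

f is quadratic, so its Hessian is the constant matrix H = [[6, -2], [-2, 6]].
det(H) = 32, tr(H) = 12.
det(H) > 0 and tr(H) > 0, so H is positive definite everywhere: convex.

convex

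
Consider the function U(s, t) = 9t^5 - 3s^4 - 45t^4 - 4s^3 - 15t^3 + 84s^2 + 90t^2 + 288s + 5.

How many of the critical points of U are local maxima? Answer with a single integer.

U separates as a function of s plus a function of t, so ∇U=0 decouples.
∂U/∂s = -12(s - 4)(s + 2)(s + 3) = 0 at s ∈ {-3, -2, 4}; ∂U/∂t = 45t(t - 4)(t - 1)(t + 1) = 0 at t ∈ {-1, 0, 1, 4}.
The Hessian is diagonal: diag(U_ss, U_tt). Second derivatives: U_ss(-3)=-84, U_ss(-2)=72, U_ss(4)=-504; U_tt(-1)=-450, U_tt(0)=180, U_tt(1)=-270, U_tt(4)=2700.
Local maxima occur where both diagonal entries negative: (-3, -1), (-3, 1), (4, -1), (4, 1). Count: 4.

4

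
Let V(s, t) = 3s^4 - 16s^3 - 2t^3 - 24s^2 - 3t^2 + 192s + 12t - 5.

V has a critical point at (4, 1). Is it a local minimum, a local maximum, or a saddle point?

The mixed partial ∂²V/∂s∂t is 0, so the Hessian at any point is diag(V_ss, V_tt) = diag(12(3s^2 - 8s - 4), -6(2t + 1)).
At (4, 1): H = diag(144, -18).
The eigenvalues have opposite signs, so H is indefinite: a saddle point.

saddle point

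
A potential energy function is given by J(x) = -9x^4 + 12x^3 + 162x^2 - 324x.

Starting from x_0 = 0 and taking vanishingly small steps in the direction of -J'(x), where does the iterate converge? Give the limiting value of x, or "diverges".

J'(x) = -36(x - 3)(x - 1)(x + 3), so J'(0) = -324.
Gradient descent moves in the -J' direction, i.e. x is increasing.
The nearest critical point in that direction is x = 1, where J'' = 288 > 0 (a local minimum). The iterate converges there.

1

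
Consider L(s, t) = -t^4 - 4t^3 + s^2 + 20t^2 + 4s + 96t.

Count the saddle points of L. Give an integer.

L separates as a function of s plus a function of t, so ∇L=0 decouples.
∂L/∂s = 2(s + 2) = 0 at s ∈ {-2}; ∂L/∂t = -4(t - 3)(t + 2)(t + 4) = 0 at t ∈ {-4, -2, 3}.
The Hessian is diagonal: diag(L_ss, L_tt). Second derivatives: L_ss(-2)=2; L_tt(-4)=-56, L_tt(-2)=40, L_tt(3)=-140.
Saddle points occur where the two diagonal entries have opposite signs: (-2, -4), (-2, 3). Count: 2.

2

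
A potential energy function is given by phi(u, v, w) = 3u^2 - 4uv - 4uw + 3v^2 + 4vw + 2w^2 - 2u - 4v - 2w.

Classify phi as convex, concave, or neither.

phi is quadratic, so its Hessian is the constant matrix H = [[6, -4, -4], [-4, 6, 4], [-4, 4, 4]].
Leading principal minors: 6, 20, 16.
All positive ⇒ H ≻ 0 ⇒ convex.

convex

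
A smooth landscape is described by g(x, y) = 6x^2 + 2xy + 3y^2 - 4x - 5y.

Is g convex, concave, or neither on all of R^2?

convex

g is quadratic, so its Hessian is the constant matrix H = [[12, 2], [2, 6]].
det(H) = 68, tr(H) = 18.
det(H) > 0 and tr(H) > 0, so H is positive definite everywhere: convex.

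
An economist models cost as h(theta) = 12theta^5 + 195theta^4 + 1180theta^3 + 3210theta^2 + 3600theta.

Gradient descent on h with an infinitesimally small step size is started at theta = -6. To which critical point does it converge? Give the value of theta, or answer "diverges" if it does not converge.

diverges

h'(theta) = 60(theta + 1)(theta + 3)(theta + 4)(theta + 5), so h'(-6) = 1800.
Gradient descent moves in the -h' direction, i.e. theta is decreasing.
There is no critical point below theta=-6, and h' keeps the same sign, so the iterate runs off to −∞.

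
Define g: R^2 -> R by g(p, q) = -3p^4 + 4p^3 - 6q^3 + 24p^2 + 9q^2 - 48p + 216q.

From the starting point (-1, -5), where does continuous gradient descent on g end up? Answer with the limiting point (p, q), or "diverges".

(1, -3)

g is separable, so gradient descent decouples: p follows -∂g/∂p, q follows -∂g/∂q.
∂g/∂p = -12(p - 2)(p - 1)(p + 2); at p=-1 this is -72, so p increases.
∂g/∂q = -18(q - 4)(q + 3); at q=-5 this is -324, so q increases.
p converges to its nearest critical value 1 (a local min of the p-part); q converges to -3. The iterate converges to (1, -3).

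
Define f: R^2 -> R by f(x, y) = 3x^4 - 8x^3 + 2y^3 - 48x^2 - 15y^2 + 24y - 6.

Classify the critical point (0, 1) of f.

local maximum

The mixed partial ∂²f/∂x∂y is 0, so the Hessian at any point is diag(f_xx, f_yy) = diag(12(3x^2 - 4x - 8), 6(2y - 5)).
At (0, 1): H = diag(-96, -18).
Both eigenvalues are negative, so H is negative definite: a local maximum.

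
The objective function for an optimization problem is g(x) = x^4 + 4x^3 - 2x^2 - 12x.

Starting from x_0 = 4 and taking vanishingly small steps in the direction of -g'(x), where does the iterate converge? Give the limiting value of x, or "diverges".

g'(x) = 4(x - 1)(x + 1)(x + 3), so g'(4) = 420.
Gradient descent moves in the -g' direction, i.e. x is decreasing.
The nearest critical point in that direction is x = 1, where g'' = 32 > 0 (a local minimum). The iterate converges there.

1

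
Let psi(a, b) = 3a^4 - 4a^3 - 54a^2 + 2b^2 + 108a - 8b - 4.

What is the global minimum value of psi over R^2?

-471

psi(a,b) separates as P(a) + Q(b) − 4, so its minimum is min P + min Q − 4.
P'(a) = 12(a - 3)(a - 1)(a + 3) vanishes at a ∈ {-3, 1, 3}; Q'(b) = 4b - 8 vanishes at b ∈ {2}.
Local minima of P (where P''>0): P(-3)=-459, P(3)=-27. Local minima of Q: Q(2)=-8.
So the global minimum of psi is P(-3) + Q(2) − 4 = -459 − 8 − 4 = -471, attained at (-3, 2).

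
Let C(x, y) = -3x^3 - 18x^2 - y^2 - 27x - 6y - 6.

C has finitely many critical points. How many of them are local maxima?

C separates as a function of x plus a function of y, so ∇C=0 decouples.
∂C/∂x = -9(x + 1)(x + 3) = 0 at x ∈ {-3, -1}; ∂C/∂y = -2(y + 3) = 0 at y ∈ {-3}.
The Hessian is diagonal: diag(C_xx, C_yy). Second derivatives: C_xx(-3)=18, C_xx(-1)=-18; C_yy(-3)=-2.
Local maxima occur where both diagonal entries negative: (-1, -3). Count: 1.

1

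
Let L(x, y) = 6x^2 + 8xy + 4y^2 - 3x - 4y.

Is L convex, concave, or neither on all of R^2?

convex

L is quadratic, so its Hessian is the constant matrix H = [[12, 8], [8, 8]].
det(H) = 32, tr(H) = 20.
det(H) > 0 and tr(H) > 0, so H is positive definite everywhere: convex.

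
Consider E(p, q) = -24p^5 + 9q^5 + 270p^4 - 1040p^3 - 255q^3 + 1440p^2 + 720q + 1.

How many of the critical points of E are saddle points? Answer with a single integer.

E separates as a function of p plus a function of q, so ∇E=0 decouples.
∂E/∂p = -120p(p - 4)(p - 3)(p - 2) = 0 at p ∈ {0, 2, 3, 4}; ∂E/∂q = 45(q - 4)(q - 1)(q + 1)(q + 4) = 0 at q ∈ {-4, -1, 1, 4}.
The Hessian is diagonal: diag(E_pp, E_qq). Second derivatives: E_pp(0)=2880, E_pp(2)=-480, E_pp(3)=360, E_pp(4)=-960; E_qq(-4)=-5400, E_qq(-1)=1350, E_qq(1)=-1350, E_qq(4)=5400.
Saddle points occur where the two diagonal entries have opposite signs: (0, -4), (0, 1), (2, -1), (2, 4), (3, -4), (3, 1), (4, -1), (4, 4). Count: 8.

8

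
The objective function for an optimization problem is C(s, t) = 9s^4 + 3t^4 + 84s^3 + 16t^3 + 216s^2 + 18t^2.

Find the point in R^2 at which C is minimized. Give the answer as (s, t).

(0, -3)

C(s,t) separates as P(s) + Q(t), so its minimum is min P + min Q.
P'(s) = 36s(s + 3)(s + 4) vanishes at s ∈ {-4, -3, 0}; Q'(t) = 12t(t + 1)(t + 3) vanishes at t ∈ {-3, -1, 0}.
Local minima of P (where P''>0): P(-4)=384, P(0)=0. Local minima of Q: Q(-3)=-27, Q(0)=0.
So the global minimum of C is P(0) + Q(-3) = 0 − 27 = -27, attained at (0, -3).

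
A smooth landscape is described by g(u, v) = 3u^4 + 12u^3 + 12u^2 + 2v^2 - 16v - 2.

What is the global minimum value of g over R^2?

-34

g(u,v) separates as P(u) + Q(v) − 2, so its minimum is min P + min Q − 2.
P'(u) = 12u(u + 1)(u + 2) vanishes at u ∈ {-2, -1, 0}; Q'(v) = 4v - 16 vanishes at v ∈ {4}.
Local minima of P (where P''>0): P(-2)=0, P(0)=0. Local minima of Q: Q(4)=-32.
So the global minimum of g is P(-2) + Q(4) − 2 = 0 − 32 − 2 = -34, attained at (-2, 4).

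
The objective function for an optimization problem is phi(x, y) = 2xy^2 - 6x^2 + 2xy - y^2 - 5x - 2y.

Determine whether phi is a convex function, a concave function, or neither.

neither

The term 2xy^2 is cubic, so the Hessian is not constant.
∂²phi/∂y² = 4x - 2, which takes both signs as x varies (negative for sufficiently negative x). A diagonal entry of the Hessian changing sign means the Hessian is neither positive- nor negative-semidefinite on all of R^2.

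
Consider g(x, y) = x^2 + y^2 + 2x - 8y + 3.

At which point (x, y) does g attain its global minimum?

(-1, 4)

g(x,y) separates as P(x) + Q(y) + 3, so its minimum is min P + min Q + 3.
P'(x) = 2x + 2 vanishes at x ∈ {-1}; Q'(y) = 2y - 8 vanishes at y ∈ {4}.
Local minima of P (where P''>0): P(-1)=-1. Local minima of Q: Q(4)=-16.
So the global minimum of g is P(-1) + Q(4) + 3 = -1 − 16 + 3 = -14, attained at (-1, 4).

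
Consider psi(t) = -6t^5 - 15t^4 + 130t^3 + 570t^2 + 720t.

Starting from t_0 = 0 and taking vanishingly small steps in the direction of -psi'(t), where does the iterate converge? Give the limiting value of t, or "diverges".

-1

psi'(t) = -30(t - 4)(t + 1)(t + 2)(t + 3), so psi'(0) = 720.
Gradient descent moves in the -psi' direction, i.e. t is decreasing.
The nearest critical point in that direction is t = -1, where psi'' = 300 > 0 (a local minimum). The iterate converges there.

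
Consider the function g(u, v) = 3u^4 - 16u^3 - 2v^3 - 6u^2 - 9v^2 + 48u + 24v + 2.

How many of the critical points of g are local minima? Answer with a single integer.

2

g separates as a function of u plus a function of v, so ∇g=0 decouples.
∂g/∂u = 12(u - 4)(u - 1)(u + 1) = 0 at u ∈ {-1, 1, 4}; ∂g/∂v = -6(v - 1)(v + 4) = 0 at v ∈ {-4, 1}.
The Hessian is diagonal: diag(g_uu, g_vv). Second derivatives: g_uu(-1)=120, g_uu(1)=-72, g_uu(4)=180; g_vv(-4)=30, g_vv(1)=-30.
Local minima occur where both diagonal entries positive: (-1, -4), (4, -4). Count: 2.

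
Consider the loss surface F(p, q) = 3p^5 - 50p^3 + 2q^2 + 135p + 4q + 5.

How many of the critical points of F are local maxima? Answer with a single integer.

F separates as a function of p plus a function of q, so ∇F=0 decouples.
∂F/∂p = 15(p - 3)(p - 1)(p + 1)(p + 3) = 0 at p ∈ {-3, -1, 1, 3}; ∂F/∂q = 4(q + 1) = 0 at q ∈ {-1}.
The Hessian is diagonal: diag(F_pp, F_qq). Second derivatives: F_pp(-3)=-720, F_pp(-1)=240, F_pp(1)=-240, F_pp(3)=720; F_qq(-1)=4.
Local maxima occur where both diagonal entries negative: none. Count: 0.

0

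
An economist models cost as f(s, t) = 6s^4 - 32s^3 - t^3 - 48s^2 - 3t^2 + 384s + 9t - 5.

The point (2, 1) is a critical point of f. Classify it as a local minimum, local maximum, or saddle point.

The mixed partial ∂²f/∂s∂t is 0, so the Hessian at any point is diag(f_ss, f_tt) = diag(24(3s^2 - 8s - 4), -6(t + 1)).
At (2, 1): H = diag(-192, -12).
Both eigenvalues are negative, so H is negative definite: a local maximum.

local maximum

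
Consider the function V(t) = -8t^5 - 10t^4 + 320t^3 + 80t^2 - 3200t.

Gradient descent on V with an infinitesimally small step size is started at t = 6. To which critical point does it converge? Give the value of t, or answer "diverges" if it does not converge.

diverges

V'(t) = -40(t - 4)(t - 2)(t + 2)(t + 5), so V'(6) = -28160.
Gradient descent moves in the -V' direction, i.e. t is increasing.
There is no critical point above t=6, and V' keeps the same sign, so the iterate runs off to +∞.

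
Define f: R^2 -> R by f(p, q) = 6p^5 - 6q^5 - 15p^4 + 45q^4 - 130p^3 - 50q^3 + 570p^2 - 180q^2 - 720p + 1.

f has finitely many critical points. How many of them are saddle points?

f separates as a function of p plus a function of q, so ∇f=0 decouples.
∂f/∂p = 30(p - 3)(p - 2)(p - 1)(p + 4) = 0 at p ∈ {-4, 1, 2, 3}; ∂f/∂q = -30q(q - 4)(q - 3)(q + 1) = 0 at q ∈ {-1, 0, 3, 4}.
The Hessian is diagonal: diag(f_pp, f_qq). Second derivatives: f_pp(-4)=-6300, f_pp(1)=300, f_pp(2)=-180, f_pp(3)=420; f_qq(-1)=600, f_qq(0)=-360, f_qq(3)=360, f_qq(4)=-600.
Saddle points occur where the two diagonal entries have opposite signs: (-4, -1), (-4, 3), (1, 0), (1, 4), (2, -1), (2, 3), (3, 0), (3, 4). Count: 8.

8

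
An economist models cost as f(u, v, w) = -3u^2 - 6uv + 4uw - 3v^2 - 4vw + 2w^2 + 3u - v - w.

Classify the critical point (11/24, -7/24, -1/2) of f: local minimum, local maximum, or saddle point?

saddle point

The Hessian is constant: H = [[-6, -6, 4], [-6, -6, -4], [4, -4, 4]].
Leading principal minors: Δ₁ = -6, Δ₂ = 0, Δ₃ = 384.
The minors fit neither the all-positive nor the alternating-sign pattern, so H is indefinite: a saddle point.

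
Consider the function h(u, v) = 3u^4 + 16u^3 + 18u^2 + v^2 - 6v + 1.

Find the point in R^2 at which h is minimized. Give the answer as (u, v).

h(u,v) separates as P(u) + Q(v) + 1, so its minimum is min P + min Q + 1.
P'(u) = 12u(u + 1)(u + 3) vanishes at u ∈ {-3, -1, 0}; Q'(v) = 2v - 6 vanishes at v ∈ {3}.
Local minima of P (where P''>0): P(-3)=-27, P(0)=0. Local minima of Q: Q(3)=-9.
So the global minimum of h is P(-3) + Q(3) + 1 = -27 − 9 + 1 = -35, attained at (-3, 3).

(-3, 3)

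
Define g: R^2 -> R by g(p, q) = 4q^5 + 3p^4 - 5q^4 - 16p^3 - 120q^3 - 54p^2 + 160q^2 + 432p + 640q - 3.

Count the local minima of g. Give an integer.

4

g separates as a function of p plus a function of q, so ∇g=0 decouples.
∂g/∂p = 12(p - 4)(p - 3)(p + 3) = 0 at p ∈ {-3, 3, 4}; ∂g/∂q = 20(q - 4)(q - 2)(q + 1)(q + 4) = 0 at q ∈ {-4, -1, 2, 4}.
The Hessian is diagonal: diag(g_pp, g_qq). Second derivatives: g_pp(-3)=504, g_pp(3)=-72, g_pp(4)=84; g_qq(-4)=-2880, g_qq(-1)=900, g_qq(2)=-720, g_qq(4)=1600.
Local minima occur where both diagonal entries positive: (-3, -1), (-3, 4), (4, -1), (4, 4). Count: 4.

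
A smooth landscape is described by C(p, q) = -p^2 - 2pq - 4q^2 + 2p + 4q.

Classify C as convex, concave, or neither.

C is quadratic, so its Hessian is the constant matrix H = [[-2, -2], [-2, -8]].
det(H) = 12, tr(H) = -10.
det(H) > 0 and tr(H) < 0, so H is negative definite everywhere: concave.

concave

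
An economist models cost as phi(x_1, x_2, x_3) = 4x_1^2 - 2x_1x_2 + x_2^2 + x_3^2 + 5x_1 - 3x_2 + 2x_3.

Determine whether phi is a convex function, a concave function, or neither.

phi is quadratic, so its Hessian is the constant matrix H = [[8, -2, 0], [-2, 2, 0], [0, 0, 2]].
Leading principal minors: 8, 12, 24.
All positive ⇒ H ≻ 0 ⇒ convex.

convex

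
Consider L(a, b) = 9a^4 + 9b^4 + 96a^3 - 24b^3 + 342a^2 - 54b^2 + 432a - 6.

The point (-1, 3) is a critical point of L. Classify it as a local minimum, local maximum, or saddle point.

The mixed partial ∂²L/∂a∂b is 0, so the Hessian at any point is diag(L_aa, L_bb) = diag(36(3a^2 + 16a + 19), 36(3b^2 - 4b - 3)).
At (-1, 3): H = diag(216, 432).
Both eigenvalues are positive, so H is positive definite: a local minimum.

local minimum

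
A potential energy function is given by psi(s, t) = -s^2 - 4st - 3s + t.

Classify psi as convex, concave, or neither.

psi is quadratic, so its Hessian is the constant matrix H = [[-2, -4], [-4, 0]].
det(H) = -16, tr(H) = -2.
det(H) < 0, so H is indefinite: neither convex nor concave.

neither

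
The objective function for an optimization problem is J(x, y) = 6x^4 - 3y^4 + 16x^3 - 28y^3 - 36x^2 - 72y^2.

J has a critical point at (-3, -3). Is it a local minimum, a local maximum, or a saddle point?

local minimum

The mixed partial ∂²J/∂x∂y is 0, so the Hessian at any point is diag(J_xx, J_yy) = diag(24(3x^2 + 4x - 3), -12(3y^2 + 14y + 12)).
At (-3, -3): H = diag(288, 36).
Both eigenvalues are positive, so H is positive definite: a local minimum.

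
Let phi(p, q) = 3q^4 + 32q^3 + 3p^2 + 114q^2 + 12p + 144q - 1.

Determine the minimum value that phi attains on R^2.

-72

phi(p,q) separates as A(p) + B(q) − 1, so its minimum is min A + min B − 1.
A'(p) = 6p + 12 vanishes at p ∈ {-2}; B'(q) = 12(q + 1)(q + 3)(q + 4) vanishes at q ∈ {-4, -3, -1}.
Local minima of A (where A''>0): A(-2)=-12. Local minima of B: B(-4)=-32, B(-1)=-59.
So the global minimum of phi is A(-2) + B(-1) − 1 = -12 − 59 − 1 = -72, attained at (-2, -1).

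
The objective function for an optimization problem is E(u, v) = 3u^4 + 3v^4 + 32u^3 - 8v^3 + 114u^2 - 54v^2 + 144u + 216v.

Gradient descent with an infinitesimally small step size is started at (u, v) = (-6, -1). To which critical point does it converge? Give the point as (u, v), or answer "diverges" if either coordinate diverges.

E is separable, so gradient descent decouples: u follows -∂E/∂u, v follows -∂E/∂v.
∂E/∂u = 12(u + 1)(u + 3)(u + 4); at u=-6 this is -360, so u increases.
∂E/∂v = 12(v - 3)(v - 2)(v + 3); at v=-1 this is 288, so v decreases.
u converges to its nearest critical value -4 (a local min of the u-part); v converges to -3. The iterate converges to (-4, -3).

(-4, -3)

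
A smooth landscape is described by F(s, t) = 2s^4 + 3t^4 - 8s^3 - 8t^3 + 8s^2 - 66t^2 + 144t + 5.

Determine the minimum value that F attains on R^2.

F(s,t) separates as P(s) + Q(t) + 5, so its minimum is min P + min Q + 5.
P'(s) = 8s(s - 2)(s - 1) vanishes at s ∈ {0, 1, 2}; Q'(t) = 12(t - 4)(t - 1)(t + 3) vanishes at t ∈ {-3, 1, 4}.
Local minima of P (where P''>0): P(0)=0, P(2)=0. Local minima of Q: Q(-3)=-567, Q(4)=-224.
So the global minimum of F is P(0) + Q(-3) + 5 = 0 − 567 + 5 = -562, attained at (0, -3).

-562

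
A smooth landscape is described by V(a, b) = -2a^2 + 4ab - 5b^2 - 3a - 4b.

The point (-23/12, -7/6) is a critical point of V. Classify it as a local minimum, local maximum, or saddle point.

The Hessian of V is constant: H = [[-4, 4], [4, -10]].
det(H) = (-4)·(-10) − 4² = 24.
det(H) > 0 and tr(H) = -14 < 0, so H is negative definite and the point is a local maximum.

local maximum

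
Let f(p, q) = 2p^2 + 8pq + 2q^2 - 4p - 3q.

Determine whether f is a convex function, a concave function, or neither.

f is quadratic, so its Hessian is the constant matrix H = [[4, 8], [8, 4]].
det(H) = -48, tr(H) = 8.
det(H) < 0, so H is indefinite: neither convex nor concave.

neither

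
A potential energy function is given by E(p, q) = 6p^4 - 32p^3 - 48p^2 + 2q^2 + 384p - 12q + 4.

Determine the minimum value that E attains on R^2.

E(p,q) separates as A(p) + B(q) + 4, so its minimum is min A + min B + 4.
A'(p) = 24(p - 4)(p - 2)(p + 2) vanishes at p ∈ {-2, 2, 4}; B'(q) = 4q - 12 vanishes at q ∈ {3}.
Local minima of A (where A''>0): A(-2)=-608, A(4)=256. Local minima of B: B(3)=-18.
So the global minimum of E is A(-2) + B(3) + 4 = -608 − 18 + 4 = -622, attained at (-2, 3).

-622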